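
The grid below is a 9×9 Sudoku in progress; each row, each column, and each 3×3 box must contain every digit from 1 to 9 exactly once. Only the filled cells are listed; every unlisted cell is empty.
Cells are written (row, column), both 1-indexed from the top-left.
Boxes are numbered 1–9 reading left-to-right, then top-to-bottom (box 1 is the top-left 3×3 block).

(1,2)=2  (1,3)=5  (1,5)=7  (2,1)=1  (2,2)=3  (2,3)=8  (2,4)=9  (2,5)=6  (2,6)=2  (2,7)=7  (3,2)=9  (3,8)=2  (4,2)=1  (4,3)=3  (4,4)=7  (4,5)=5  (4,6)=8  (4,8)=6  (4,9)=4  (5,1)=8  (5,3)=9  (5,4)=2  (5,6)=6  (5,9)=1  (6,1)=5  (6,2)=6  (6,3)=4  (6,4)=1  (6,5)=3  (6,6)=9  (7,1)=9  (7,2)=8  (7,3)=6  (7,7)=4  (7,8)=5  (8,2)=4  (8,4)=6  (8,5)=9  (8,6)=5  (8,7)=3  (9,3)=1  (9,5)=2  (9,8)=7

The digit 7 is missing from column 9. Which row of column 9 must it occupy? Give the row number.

6

Consider where 7 can go in column 9.
(1,9) is out (row 1 already has a 7). (2,9) is out (row 2 already has a 7). (3,9) is out (box 3 already has a 7). (7,9) is out (box 9 already has a 7). The remaining empty cells in column 9 are similarly blocked.
So the only cell in column 9 that can hold 7 is (6,9).
That is row 6.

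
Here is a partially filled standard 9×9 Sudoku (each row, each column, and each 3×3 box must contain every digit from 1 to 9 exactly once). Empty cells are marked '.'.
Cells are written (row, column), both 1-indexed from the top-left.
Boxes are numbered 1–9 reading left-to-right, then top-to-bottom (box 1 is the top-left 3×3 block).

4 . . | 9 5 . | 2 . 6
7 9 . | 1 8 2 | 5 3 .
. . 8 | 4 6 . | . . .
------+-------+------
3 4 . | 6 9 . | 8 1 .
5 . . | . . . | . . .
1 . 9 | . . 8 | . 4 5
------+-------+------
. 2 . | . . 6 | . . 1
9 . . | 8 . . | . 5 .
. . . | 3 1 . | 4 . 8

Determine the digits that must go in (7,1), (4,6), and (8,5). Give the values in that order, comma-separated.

For (7,1):
  Row 7 already contains {1, 2, 6}.
  Column 1 already contains {1, 3, 4, 5, 7, 9}.
  Its 3×3 block (box 7) already contains {2, 9}.
  The only value from 1–9 not eliminated is 8, so (7,1) = 8.
For (4,6):
  Consider where 5 can go in row 4.
  (4,3) is out (box 4 already has a 5).
  (4,9) is out (column 9 already has a 5).
  So the only cell in row 4 that can hold 5 is (4,6).
  So (4,6) = 5.
For (8,5):
  Consider where 2 can go in box 8.
  (7,4) is out (row 7 already has a 2).
  (7,5) is out (row 7 already has a 2).
  (8,6) is out (column 6 already has a 2).
  (9,6) is out (column 6 already has a 2).
  So the only cell in box 8 that can hold 2 is (8,5).
  So (8,5) = 2.

8,5,2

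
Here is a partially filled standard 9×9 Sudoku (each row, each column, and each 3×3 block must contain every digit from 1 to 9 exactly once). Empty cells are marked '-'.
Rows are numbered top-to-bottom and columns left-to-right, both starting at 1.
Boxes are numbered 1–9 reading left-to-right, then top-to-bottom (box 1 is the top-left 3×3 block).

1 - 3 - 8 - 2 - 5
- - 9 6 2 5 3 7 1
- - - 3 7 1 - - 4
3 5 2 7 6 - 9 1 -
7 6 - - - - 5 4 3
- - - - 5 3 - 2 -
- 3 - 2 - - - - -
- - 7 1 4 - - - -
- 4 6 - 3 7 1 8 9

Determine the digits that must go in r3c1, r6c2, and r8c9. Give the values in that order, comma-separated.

For r3c1:
  Consider where 6 can go in box 1.
  r1c2 is out (column 2 already has a 6).
  r2c1 is out (row 2 already has a 6).
  r2c2 is out (row 2 already has a 6).
  r3c2 is out (column 2 already has a 6).
  r3c3 is out (column 3 already has a 6).
  So the only cell in box 1 that can hold 6 is r3c1.
  So r3c1 = 6.
For r6c2:
  Consider where 1 can go in column 2.
  r1c2 is out (row 1 already has a 1).
  r2c2 is out (row 2 already has a 1).
  r3c2 is out (row 3 already has a 1).
  r8c2 is out (row 8 already has a 1).
  So the only cell in column 2 that can hold 1 is r6c2.
  So r6c2 = 1.
For r8c9:
  Consider where 2 can go in column 9.
  r4c9 is out (row 4 already has a 2).
  r6c9 is out (row 6 already has a 2).
  r7c9 is out (row 7 already has a 2).
  So the only cell in column 9 that can hold 2 is r8c9.
  So r8c9 = 2.

6,1,2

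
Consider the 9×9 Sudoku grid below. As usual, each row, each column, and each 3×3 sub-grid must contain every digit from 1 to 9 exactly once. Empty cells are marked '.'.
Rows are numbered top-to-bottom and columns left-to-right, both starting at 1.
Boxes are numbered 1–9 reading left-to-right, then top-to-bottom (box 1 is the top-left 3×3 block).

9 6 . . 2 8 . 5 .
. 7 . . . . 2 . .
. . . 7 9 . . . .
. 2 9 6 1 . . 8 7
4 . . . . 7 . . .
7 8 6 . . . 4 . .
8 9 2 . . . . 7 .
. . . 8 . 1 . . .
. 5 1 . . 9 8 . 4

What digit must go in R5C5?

8

Cell R5C5 itself could take any of {3, 5, 8} by direct elimination.
Consider where 8 can go in column 5.
R2C5 is out (box 2 already has a 8).
R6C5 is out (row 6 already has a 8).
R7C5 is out (row 7 already has a 8).
R8C5 is out (row 8 already has a 8).
R9C5 is out (row 9 already has a 8).
So the only cell in column 5 that can hold 8 is R5C5.
Therefore R5C5 = 8.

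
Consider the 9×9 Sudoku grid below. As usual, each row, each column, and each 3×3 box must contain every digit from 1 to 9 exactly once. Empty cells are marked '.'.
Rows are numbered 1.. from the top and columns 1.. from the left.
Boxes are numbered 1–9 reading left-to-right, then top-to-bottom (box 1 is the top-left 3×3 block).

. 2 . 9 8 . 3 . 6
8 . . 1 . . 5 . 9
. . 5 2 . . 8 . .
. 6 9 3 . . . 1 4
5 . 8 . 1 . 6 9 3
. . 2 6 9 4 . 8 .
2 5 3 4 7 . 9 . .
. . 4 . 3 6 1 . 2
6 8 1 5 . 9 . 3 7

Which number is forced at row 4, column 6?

Cell row 4, column 6 itself could take any of {2, 5, 7, 8} by direct elimination.
Consider where 8 can go in box 5.
row 4, column 5 is out (column 5 already has a 8).
row 5, column 4 is out (row 5 already has a 8).
row 5, column 6 is out (row 5 already has a 8).
So the only cell in box 5 that can hold 8 is row 4, column 6.
Therefore row 4, column 6 = 8.

8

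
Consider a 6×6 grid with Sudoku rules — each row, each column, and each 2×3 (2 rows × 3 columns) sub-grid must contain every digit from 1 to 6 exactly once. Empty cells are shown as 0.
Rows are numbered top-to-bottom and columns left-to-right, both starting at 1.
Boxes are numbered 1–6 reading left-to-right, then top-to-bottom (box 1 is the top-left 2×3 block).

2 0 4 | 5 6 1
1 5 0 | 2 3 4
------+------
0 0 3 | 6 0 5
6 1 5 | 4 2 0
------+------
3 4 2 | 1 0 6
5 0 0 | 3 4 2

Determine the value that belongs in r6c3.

Cell r6c3 itself could take any of {1, 6} by direct elimination.
Consider where 1 can go in box 5.
r6c2 is out (column 2 already has a 1).
So the only cell in box 5 that can hold 1 is r6c3.
Therefore r6c3 = 1.

1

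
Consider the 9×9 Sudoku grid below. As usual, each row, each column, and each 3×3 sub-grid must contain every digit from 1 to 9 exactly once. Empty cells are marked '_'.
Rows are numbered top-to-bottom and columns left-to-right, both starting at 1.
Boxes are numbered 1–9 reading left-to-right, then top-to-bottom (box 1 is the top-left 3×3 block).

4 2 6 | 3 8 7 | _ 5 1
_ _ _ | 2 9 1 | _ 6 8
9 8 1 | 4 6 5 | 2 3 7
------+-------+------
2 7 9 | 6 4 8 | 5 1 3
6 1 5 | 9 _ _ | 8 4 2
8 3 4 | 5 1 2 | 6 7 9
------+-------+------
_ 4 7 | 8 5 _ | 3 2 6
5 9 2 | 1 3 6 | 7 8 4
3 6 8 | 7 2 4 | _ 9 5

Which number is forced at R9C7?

1

Row 9 already contains {2, 3, 4, 5, 6, 7, 8, 9}.
Column 7 already contains {2, 3, 5, 6, 7, 8}.
Its 3×3 block (box 9) already contains {2, 3, 4, 5, 6, 7, 8, 9}.
The only value from 1–9 not eliminated is 1, so R9C7 = 1.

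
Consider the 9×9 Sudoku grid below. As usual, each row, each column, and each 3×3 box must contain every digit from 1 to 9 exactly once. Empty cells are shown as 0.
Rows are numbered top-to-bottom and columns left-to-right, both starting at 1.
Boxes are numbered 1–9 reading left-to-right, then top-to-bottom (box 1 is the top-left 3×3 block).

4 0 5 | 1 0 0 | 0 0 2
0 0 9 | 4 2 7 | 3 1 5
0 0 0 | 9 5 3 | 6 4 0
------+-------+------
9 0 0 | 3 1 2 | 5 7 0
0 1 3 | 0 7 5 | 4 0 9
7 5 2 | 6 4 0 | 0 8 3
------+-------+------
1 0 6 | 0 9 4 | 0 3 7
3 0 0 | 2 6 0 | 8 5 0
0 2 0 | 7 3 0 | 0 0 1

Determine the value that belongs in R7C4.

Cell R7C4 itself could take any of {5, 8} by direct elimination.
Consider where 5 can go in column 4.
R5C4 is out (row 5 already has a 5).
So the only cell in column 4 that can hold 5 is R7C4.
Therefore R7C4 = 5.

5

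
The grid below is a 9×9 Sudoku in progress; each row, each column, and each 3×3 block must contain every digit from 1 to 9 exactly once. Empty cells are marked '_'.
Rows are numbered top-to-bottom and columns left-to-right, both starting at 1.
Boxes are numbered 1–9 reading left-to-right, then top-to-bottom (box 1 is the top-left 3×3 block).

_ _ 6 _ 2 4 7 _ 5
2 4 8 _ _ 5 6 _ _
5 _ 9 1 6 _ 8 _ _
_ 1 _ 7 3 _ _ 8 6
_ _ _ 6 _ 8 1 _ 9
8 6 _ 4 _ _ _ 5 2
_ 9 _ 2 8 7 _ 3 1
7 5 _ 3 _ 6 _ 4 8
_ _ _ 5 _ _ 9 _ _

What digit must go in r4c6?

2

Cell r4c6 itself could take any of {2, 9} by direct elimination.
Consider where 2 can go in column 6.
r3c6 is out (box 2 already has a 2).
r6c6 is out (row 6 already has a 2).
r9c6 is out (box 8 already has a 2).
So the only cell in column 6 that can hold 2 is r4c6.
Therefore r4c6 = 2.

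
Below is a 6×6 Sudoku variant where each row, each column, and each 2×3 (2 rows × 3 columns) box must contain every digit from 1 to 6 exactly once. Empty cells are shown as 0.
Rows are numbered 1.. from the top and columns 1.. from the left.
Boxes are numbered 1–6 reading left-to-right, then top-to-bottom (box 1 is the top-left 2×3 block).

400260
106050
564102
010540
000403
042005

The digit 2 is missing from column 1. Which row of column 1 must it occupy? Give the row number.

4

Consider where 2 can go in column 1.
row 5, column 1 is out (box 5 already has a 2).
row 6, column 1 is out (row 6 already has a 2).
So the only cell in column 1 that can hold 2 is row 4, column 1.
That is row 4.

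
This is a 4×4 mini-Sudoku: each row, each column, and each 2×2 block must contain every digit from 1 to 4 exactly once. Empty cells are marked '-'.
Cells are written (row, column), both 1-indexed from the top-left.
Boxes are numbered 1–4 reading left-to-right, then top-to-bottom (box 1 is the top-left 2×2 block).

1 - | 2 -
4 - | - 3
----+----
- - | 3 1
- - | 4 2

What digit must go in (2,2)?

2

Row 2 already contains {3, 4}.
Column 2 already contains {}.
Its 2×2 block (box 1) already contains {1, 4}.
The only value from 1–4 not eliminated is 2, so (2,2) = 2.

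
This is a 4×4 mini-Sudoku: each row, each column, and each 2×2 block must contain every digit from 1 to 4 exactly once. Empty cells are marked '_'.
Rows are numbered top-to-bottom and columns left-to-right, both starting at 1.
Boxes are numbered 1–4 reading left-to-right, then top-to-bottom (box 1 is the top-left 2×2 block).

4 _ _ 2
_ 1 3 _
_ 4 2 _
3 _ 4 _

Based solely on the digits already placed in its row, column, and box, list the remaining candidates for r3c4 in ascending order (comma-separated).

Row 3 already contains {2, 4}.
Column 4 already contains {2}.
Its 2×2 block (box 4) already contains {2, 4}.
Removing those from 1–4 leaves {1, 3} as the candidates for r3c4.

1,3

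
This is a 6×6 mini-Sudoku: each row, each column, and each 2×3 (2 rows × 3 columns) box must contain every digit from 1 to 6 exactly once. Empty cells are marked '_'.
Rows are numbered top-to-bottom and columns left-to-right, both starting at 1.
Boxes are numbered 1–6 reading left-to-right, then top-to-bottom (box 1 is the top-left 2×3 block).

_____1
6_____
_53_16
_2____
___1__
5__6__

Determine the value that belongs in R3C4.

2

Cell R3C4 itself could take any of {2, 4} by direct elimination.
Consider where 2 can go in row 3.
R3C1 is out (box 3 already has a 2).
So the only cell in row 3 that can hold 2 is R3C4.
Therefore R3C4 = 2.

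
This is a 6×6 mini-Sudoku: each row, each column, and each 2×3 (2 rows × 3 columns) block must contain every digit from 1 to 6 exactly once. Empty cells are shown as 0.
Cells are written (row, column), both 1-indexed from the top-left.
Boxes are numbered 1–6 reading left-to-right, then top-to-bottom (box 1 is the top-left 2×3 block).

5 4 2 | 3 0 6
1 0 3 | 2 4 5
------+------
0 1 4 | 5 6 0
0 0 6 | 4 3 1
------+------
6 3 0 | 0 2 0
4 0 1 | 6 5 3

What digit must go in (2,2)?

Row 2 already contains {1, 2, 3, 4, 5}.
Column 2 already contains {1, 3, 4}.
Its 2×3 block (box 1) already contains {1, 2, 3, 4, 5}.
The only value from 1–6 not eliminated is 6, so (2,2) = 6.

6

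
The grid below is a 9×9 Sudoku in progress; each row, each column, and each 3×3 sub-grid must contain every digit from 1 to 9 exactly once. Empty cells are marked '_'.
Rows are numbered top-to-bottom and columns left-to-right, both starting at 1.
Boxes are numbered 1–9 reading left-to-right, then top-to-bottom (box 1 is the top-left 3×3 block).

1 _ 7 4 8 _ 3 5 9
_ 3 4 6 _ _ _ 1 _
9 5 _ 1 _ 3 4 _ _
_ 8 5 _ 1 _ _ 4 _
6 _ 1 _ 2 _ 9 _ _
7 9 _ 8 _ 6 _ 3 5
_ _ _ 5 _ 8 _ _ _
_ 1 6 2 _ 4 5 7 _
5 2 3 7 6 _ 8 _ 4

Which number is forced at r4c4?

9

Cell r4c4 itself could take any of {3, 9} by direct elimination.
Consider where 9 can go in column 4.
r5c4 is out (row 5 already has a 9).
So the only cell in column 4 that can hold 9 is r4c4.
Therefore r4c4 = 9.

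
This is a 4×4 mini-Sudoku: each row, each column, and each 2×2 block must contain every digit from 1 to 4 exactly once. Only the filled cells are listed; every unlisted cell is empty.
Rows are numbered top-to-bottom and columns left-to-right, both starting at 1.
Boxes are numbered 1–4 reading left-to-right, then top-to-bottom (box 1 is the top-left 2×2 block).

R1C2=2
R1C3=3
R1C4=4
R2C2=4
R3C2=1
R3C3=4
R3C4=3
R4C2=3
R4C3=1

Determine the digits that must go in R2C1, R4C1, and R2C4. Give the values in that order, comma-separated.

For R2C1:
  Consider where 3 can go in box 1.
  R1C1 is out (row 1 already has a 3).
  So the only cell in box 1 that can hold 3 is R2C1.
  So R2C1 = 3.
For R4C1:
  Consider where 4 can go in column 1.
  R1C1 is out (row 1 already has a 4).
  R2C1 is out (row 2 already has a 4).
  R3C1 is out (row 3 already has a 4).
  So the only cell in column 1 that can hold 4 is R4C1.
  So R4C1 = 4.
For R2C4:
  Consider where 1 can go in column 4.
  R4C4 is out (row 4 already has a 1).
  So the only cell in column 4 that can hold 1 is R2C4.
  So R2C4 = 1.

3,4,1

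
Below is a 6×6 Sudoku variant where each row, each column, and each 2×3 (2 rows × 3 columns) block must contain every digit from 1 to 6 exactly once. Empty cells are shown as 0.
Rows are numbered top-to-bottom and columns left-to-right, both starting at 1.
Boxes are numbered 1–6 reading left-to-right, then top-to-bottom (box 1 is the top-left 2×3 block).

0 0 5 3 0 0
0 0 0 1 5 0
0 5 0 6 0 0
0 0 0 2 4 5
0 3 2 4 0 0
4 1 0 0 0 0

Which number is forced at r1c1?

1

Cell r1c1 itself could take any of {1, 2, 6} by direct elimination.
Consider where 1 can go in row 1.
r1c2 is out (column 2 already has a 1).
r1c5 is out (box 2 already has a 1).
r1c6 is out (box 2 already has a 1).
So the only cell in row 1 that can hold 1 is r1c1.
Therefore r1c1 = 1.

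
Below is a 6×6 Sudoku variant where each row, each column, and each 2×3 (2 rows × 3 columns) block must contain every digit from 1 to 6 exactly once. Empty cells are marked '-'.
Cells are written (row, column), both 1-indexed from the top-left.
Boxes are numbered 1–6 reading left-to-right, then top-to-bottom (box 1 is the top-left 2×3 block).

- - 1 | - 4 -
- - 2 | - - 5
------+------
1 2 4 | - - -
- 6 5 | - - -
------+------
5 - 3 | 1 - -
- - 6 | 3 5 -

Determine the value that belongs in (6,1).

2

Cell (6,1) itself could take any of {2, 4} by direct elimination.
Consider where 2 can go in box 5.
(5,2) is out (column 2 already has a 2).
(6,2) is out (column 2 already has a 2).
So the only cell in box 5 that can hold 2 is (6,1).
Therefore (6,1) = 2.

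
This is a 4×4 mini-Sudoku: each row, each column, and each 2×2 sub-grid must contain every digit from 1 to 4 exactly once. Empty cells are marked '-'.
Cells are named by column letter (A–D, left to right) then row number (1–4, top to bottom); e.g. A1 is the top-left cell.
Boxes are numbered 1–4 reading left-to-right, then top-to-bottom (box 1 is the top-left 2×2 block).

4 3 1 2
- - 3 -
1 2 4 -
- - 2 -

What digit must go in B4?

4

Row 4 already contains {2}.
Column B already contains {2, 3}.
Its 2×2 block (box 3) already contains {1, 2}.
The only value from 1–4 not eliminated is 4, so B4 = 4.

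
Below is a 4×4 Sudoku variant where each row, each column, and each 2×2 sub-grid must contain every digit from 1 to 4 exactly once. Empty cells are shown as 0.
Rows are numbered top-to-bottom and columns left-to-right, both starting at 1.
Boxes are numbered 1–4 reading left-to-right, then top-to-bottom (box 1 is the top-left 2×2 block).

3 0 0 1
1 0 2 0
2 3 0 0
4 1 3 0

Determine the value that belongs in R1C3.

4

Row 1 already contains {1, 3}.
Column 3 already contains {2, 3}.
Its 2×2 block (box 2) already contains {1, 2}.
The only value from 1–4 not eliminated is 4, so R1C3 = 4.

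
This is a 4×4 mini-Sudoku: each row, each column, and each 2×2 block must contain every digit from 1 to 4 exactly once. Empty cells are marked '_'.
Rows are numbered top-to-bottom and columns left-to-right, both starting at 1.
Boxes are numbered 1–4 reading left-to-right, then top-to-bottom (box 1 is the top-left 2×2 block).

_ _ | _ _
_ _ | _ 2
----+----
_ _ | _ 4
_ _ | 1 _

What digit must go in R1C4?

Cell R1C4 itself could take any of {1, 3} by direct elimination.
Consider where 1 can go in box 2.
R1C3 is out (column 3 already has a 1).
R2C3 is out (column 3 already has a 1).
So the only cell in box 2 that can hold 1 is R1C4.
Therefore R1C4 = 1.

1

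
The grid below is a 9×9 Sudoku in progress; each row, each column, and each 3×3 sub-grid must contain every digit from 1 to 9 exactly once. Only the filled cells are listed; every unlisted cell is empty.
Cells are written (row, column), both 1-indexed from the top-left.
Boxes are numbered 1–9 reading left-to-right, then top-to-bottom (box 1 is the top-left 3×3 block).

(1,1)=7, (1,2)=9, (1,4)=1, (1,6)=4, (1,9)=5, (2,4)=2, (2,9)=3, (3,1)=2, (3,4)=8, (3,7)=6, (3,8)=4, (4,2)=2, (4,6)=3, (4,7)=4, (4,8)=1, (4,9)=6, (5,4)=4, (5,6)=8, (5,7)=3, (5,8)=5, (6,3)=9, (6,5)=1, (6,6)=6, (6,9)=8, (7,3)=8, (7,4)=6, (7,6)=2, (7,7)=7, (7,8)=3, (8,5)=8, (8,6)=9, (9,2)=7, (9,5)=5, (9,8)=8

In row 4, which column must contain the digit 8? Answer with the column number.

1

Consider where 8 can go in row 4.
(4,3) is out (column 3 already has a 8).
(4,4) is out (column 4 already has a 8).
(4,5) is out (column 5 already has a 8).
So the only cell in row 4 that can hold 8 is (4,1).
That is column 1.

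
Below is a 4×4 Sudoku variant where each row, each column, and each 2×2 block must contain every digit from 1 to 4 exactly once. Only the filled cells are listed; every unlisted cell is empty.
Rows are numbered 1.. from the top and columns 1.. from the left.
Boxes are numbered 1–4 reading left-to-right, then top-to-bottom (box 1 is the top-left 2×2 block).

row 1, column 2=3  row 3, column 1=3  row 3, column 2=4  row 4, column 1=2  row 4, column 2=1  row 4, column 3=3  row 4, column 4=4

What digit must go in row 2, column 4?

3

Cell row 2, column 4 itself could take any of {1, 2, 3} by direct elimination.
Consider where 3 can go in box 2.
row 1, column 3 is out (row 1 already has a 3).
row 1, column 4 is out (row 1 already has a 3).
row 2, column 3 is out (column 3 already has a 3).
So the only cell in box 2 that can hold 3 is row 2, column 4.
Therefore row 2, column 4 = 3.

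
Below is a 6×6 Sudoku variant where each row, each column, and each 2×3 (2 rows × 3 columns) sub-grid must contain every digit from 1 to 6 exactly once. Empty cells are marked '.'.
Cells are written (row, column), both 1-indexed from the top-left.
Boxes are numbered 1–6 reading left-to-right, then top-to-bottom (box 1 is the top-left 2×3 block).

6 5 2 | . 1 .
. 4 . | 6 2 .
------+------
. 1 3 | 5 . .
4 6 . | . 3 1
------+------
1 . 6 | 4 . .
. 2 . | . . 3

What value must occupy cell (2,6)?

Row 2 already contains {2, 4, 6}.
Column 6 already contains {1, 3}.
Its 2×3 block (box 2) already contains {1, 2, 6}.
The only value from 1–6 not eliminated is 5, so (2,6) = 5.

5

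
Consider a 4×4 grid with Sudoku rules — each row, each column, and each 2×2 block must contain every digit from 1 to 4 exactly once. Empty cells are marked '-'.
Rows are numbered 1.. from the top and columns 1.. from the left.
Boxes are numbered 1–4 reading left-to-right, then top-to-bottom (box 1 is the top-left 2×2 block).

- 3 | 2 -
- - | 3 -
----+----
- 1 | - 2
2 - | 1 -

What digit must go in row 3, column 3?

Row 3 already contains {1, 2}.
Column 3 already contains {1, 2, 3}.
Its 2×2 block (box 4) already contains {1, 2}.
The only value from 1–4 not eliminated is 4, so row 3, column 3 = 4.

4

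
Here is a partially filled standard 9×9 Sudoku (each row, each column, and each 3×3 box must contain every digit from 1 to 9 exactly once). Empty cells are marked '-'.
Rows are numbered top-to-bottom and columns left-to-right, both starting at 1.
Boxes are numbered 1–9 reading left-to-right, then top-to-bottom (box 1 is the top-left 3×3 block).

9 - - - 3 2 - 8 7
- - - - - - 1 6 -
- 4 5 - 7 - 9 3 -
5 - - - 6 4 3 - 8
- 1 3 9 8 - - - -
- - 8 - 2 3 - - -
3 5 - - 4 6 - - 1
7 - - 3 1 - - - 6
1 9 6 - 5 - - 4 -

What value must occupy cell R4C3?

9

Cell R4C3 itself could take any of {2, 7, 9} by direct elimination.
Consider where 9 can go in box 4.
R4C2 is out (column 2 already has a 9).
R5C1 is out (row 5 already has a 9).
R6C1 is out (column 1 already has a 9).
R6C2 is out (column 2 already has a 9).
So the only cell in box 4 that can hold 9 is R4C3.
Therefore R4C3 = 9.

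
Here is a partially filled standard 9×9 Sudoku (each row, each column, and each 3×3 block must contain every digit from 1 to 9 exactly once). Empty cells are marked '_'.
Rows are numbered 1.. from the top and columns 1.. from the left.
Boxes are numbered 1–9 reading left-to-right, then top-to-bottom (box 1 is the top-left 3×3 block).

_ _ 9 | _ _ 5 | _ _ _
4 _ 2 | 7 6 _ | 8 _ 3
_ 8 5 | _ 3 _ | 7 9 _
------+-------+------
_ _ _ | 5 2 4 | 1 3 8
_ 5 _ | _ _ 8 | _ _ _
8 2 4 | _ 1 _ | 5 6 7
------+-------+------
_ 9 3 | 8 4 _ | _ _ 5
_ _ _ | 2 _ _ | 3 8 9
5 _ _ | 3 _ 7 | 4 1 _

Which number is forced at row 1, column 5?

Row 1 already contains {5, 9}.
Column 5 already contains {1, 2, 3, 4, 6}.
Its 3×3 block (box 2) already contains {3, 5, 6, 7}.
The only value from 1–9 not eliminated is 8, so row 1, column 5 = 8.

8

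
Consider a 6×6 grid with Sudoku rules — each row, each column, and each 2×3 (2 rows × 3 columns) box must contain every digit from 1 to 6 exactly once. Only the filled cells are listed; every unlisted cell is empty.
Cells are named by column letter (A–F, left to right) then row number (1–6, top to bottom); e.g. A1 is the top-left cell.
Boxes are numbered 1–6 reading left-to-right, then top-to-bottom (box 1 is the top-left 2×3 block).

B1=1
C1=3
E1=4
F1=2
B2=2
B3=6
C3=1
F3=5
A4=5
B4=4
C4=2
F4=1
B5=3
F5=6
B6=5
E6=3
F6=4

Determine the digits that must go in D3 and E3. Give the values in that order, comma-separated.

For D3:
  Consider where 4 can go in column D.
  D1 is out (row 1 already has a 4).
  D2 is out (box 2 already has a 4).
  D4 is out (row 4 already has a 4).
  D5 is out (box 6 already has a 4).
  D6 is out (row 6 already has a 4).
  So the only cell in column D that can hold 4 is D3.
  So D3 = 4.
For E3:
  Row 3 already contains {1, 5, 6}.
  Column E already contains {3, 4}.
  Its 2×3 block (box 4) already contains {1, 5}.
  The only value from 1–6 not eliminated is 2, so E3 = 2.

4,2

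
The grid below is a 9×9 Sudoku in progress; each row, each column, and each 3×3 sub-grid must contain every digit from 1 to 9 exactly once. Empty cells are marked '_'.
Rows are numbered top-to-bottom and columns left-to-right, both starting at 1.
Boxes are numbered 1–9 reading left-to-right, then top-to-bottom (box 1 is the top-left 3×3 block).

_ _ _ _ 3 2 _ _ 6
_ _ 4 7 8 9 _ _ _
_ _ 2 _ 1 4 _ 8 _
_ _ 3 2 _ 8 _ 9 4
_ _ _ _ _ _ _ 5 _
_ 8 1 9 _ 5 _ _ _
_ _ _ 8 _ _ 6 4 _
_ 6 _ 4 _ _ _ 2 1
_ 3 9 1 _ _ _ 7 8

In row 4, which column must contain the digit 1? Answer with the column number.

7

Consider where 1 can go in row 4.
R4C1 is out (box 4 already has a 1).
R4C2 is out (box 4 already has a 1).
R4C5 is out (column 5 already has a 1).
So the only cell in row 4 that can hold 1 is R4C7.
That is column 7.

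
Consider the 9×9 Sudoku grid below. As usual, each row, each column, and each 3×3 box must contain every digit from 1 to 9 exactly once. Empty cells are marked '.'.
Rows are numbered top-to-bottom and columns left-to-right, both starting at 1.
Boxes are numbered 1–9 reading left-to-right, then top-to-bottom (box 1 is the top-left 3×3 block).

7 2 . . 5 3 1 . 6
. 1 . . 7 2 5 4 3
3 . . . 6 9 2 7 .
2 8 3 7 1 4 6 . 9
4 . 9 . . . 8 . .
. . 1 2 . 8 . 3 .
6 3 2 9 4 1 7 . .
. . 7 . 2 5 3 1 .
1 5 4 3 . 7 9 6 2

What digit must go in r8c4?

6

Cell r8c4 itself could take any of {6, 8} by direct elimination.
Consider where 6 can go in row 8.
r8c1 is out (column 1 already has a 6).
r8c2 is out (box 7 already has a 6).
r8c9 is out (column 9 already has a 6).
So the only cell in row 8 that can hold 6 is r8c4.
Therefore r8c4 = 6.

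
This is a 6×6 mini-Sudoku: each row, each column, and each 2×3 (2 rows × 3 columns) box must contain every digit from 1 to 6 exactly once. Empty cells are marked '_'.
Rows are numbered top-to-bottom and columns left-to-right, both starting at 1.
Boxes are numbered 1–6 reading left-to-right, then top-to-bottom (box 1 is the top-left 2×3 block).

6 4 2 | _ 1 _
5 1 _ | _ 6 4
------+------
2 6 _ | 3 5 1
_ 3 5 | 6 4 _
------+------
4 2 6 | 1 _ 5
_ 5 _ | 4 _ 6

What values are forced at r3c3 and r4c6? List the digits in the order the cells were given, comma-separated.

For r3c3:
  Row 3 already contains {1, 2, 3, 5, 6}.
  Column 3 already contains {2, 5, 6}.
  Its 2×3 block (box 3) already contains {2, 3, 5, 6}.
  The only value from 1–6 not eliminated is 4, so r3c3 = 4.
For r4c6:
  Row 4 already contains {3, 4, 5, 6}.
  Column 6 already contains {1, 4, 5, 6}.
  Its 2×3 block (box 4) already contains {1, 3, 4, 5, 6}.
  The only value from 1–6 not eliminated is 2, so r4c6 = 2.

4,2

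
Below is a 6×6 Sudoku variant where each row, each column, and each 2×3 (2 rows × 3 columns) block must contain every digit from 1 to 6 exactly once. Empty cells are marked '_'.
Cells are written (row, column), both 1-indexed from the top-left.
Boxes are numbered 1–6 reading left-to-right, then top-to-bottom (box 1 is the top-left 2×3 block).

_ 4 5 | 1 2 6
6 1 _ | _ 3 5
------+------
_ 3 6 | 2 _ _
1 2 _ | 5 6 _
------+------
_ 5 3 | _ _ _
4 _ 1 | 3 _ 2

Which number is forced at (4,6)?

3

Cell (4,6) itself could take any of {3, 4} by direct elimination.
Consider where 3 can go in row 4.
(4,3) is out (column 3 already has a 3).
So the only cell in row 4 that can hold 3 is (4,6).
Therefore (4,6) = 3.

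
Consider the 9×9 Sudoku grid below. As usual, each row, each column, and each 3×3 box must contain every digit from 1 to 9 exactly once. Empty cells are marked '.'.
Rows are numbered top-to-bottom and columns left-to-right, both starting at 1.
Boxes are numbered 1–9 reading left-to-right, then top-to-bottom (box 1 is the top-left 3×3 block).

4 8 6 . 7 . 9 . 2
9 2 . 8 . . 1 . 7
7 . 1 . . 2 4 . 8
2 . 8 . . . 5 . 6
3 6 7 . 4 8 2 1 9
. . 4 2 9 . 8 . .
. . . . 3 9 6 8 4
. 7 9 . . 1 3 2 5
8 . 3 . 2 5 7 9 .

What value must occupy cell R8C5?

8

Cell R8C5 itself could take any of {6, 8} by direct elimination.
Consider where 8 can go in column 5.
R2C5 is out (row 2 already has a 8).
R3C5 is out (row 3 already has a 8).
R4C5 is out (row 4 already has a 8).
So the only cell in column 5 that can hold 8 is R8C5.
Therefore R8C5 = 8.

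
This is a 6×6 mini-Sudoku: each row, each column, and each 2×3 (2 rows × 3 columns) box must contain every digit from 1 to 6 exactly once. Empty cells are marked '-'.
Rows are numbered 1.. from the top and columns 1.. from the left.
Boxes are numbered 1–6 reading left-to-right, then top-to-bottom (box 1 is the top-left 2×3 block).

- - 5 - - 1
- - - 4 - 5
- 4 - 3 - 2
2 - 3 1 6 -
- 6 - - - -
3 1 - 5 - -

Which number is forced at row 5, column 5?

1

Cell row 5, column 5 itself could take any of {1, 2, 3, 4} by direct elimination.
Consider where 1 can go in box 6.
row 5, column 4 is out (column 4 already has a 1).
row 5, column 6 is out (column 6 already has a 1).
row 6, column 5 is out (row 6 already has a 1).
row 6, column 6 is out (row 6 already has a 1).
So the only cell in box 6 that can hold 1 is row 5, column 5.
Therefore row 5, column 5 = 1.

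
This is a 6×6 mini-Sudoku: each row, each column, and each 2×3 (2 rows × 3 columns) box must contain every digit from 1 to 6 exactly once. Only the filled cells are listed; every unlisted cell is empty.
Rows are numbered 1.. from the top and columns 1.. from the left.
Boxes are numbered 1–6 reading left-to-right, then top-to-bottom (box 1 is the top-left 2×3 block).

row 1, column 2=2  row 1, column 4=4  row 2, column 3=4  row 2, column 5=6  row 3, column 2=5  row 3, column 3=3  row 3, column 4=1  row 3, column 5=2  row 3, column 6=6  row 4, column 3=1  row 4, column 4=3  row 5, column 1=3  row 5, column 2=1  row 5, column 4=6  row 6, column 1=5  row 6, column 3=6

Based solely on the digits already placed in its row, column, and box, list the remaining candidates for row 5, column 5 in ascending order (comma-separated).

4,5

Row 5 already contains {1, 3, 6}.
Column 5 already contains {2, 6}.
Its 2×3 block (box 6) already contains {6}.
Removing those from 1–6 leaves {4, 5} as the candidates for row 5, column 5.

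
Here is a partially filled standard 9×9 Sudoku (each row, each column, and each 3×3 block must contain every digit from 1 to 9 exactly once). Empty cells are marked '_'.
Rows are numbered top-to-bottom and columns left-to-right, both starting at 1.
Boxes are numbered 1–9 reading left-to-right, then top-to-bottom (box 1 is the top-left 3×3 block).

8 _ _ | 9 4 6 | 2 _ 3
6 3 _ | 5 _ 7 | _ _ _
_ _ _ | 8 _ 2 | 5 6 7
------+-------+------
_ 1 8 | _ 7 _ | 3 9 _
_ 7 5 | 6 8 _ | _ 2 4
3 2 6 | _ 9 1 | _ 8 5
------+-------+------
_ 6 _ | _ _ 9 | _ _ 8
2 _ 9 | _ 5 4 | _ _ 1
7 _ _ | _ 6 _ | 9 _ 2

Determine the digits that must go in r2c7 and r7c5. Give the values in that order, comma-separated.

For r2c7:
  Consider where 8 can go in row 2.
  r2c3 is out (column 3 already has a 8).
  r2c5 is out (column 5 already has a 8).
  r2c8 is out (column 8 already has a 8).
  r2c9 is out (column 9 already has a 8).
  So the only cell in row 2 that can hold 8 is r2c7.
  So r2c7 = 8.
For r7c5:
  Consider where 2 can go in column 5.
  r2c5 is out (box 2 already has a 2).
  r3c5 is out (row 3 already has a 2).
  So the only cell in column 5 that can hold 2 is r7c5.
  So r7c5 = 2.

8,2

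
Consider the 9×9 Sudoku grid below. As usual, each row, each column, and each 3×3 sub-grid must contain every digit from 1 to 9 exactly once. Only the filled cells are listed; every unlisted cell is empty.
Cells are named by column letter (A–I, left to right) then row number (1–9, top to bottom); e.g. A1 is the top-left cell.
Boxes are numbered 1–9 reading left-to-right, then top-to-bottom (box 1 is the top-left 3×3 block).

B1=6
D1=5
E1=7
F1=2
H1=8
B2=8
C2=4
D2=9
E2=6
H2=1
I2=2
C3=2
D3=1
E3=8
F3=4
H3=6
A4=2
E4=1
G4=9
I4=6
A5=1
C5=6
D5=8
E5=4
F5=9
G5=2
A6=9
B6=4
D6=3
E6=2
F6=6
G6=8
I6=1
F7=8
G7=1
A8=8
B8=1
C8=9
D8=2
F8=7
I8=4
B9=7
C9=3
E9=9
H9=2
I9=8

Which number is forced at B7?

Cell B7 itself could take any of {2, 5} by direct elimination.
Consider where 2 can go in row 7.
A7 is out (column A already has a 2). C7 is out (column C already has a 2). D7 is out (column D already has a 2). E7 is out (column E already has a 2). The remaining empty cells in row 7 are similarly blocked.
So the only cell in row 7 that can hold 2 is B7.
Therefore B7 = 2.

2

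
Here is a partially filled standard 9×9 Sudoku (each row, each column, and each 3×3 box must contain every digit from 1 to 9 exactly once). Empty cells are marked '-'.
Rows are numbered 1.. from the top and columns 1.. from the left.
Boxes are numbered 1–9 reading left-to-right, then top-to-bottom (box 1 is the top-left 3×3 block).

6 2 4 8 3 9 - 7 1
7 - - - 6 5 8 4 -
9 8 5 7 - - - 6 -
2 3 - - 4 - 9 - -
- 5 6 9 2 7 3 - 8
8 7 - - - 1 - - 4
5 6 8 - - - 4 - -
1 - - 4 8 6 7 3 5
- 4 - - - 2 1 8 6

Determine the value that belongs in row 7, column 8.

9

Cell row 7, column 8 itself could take any of {2, 9} by direct elimination.
Consider where 9 can go in column 8.
row 4, column 8 is out (row 4 already has a 9).
row 5, column 8 is out (row 5 already has a 9).
row 6, column 8 is out (box 6 already has a 9).
So the only cell in column 8 that can hold 9 is row 7, column 8.
Therefore row 7, column 8 = 9.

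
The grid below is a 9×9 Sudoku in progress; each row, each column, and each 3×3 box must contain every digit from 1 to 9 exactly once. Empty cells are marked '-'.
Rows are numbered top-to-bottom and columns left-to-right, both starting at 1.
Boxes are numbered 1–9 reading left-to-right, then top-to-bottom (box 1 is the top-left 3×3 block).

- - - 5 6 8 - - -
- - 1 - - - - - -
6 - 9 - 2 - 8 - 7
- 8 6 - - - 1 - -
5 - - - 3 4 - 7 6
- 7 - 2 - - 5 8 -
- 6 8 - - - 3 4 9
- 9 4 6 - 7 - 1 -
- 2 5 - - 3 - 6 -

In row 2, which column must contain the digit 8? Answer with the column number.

1

Consider where 8 can go in row 2.
r2c2 is out (column 2 already has a 8). r2c4 is out (box 2 already has a 8). r2c5 is out (box 2 already has a 8). r2c6 is out (column 6 already has a 8). The remaining empty cells in row 2 are similarly blocked.
So the only cell in row 2 that can hold 8 is r2c1.
That is column 1.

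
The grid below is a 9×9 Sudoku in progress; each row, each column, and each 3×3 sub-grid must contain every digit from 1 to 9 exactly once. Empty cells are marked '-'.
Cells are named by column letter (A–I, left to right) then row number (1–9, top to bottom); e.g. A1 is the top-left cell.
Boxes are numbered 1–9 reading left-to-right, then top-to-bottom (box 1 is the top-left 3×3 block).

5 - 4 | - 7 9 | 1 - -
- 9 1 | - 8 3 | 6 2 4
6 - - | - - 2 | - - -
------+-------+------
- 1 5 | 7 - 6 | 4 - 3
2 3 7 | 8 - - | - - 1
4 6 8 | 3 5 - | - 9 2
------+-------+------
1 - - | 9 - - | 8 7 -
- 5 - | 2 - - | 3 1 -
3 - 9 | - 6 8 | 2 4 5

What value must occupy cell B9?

Row 9 already contains {2, 3, 4, 5, 6, 8, 9}.
Column B already contains {1, 3, 5, 6, 9}.
Its 3×3 block (box 7) already contains {1, 3, 5, 9}.
The only value from 1–9 not eliminated is 7, so B9 = 7.

7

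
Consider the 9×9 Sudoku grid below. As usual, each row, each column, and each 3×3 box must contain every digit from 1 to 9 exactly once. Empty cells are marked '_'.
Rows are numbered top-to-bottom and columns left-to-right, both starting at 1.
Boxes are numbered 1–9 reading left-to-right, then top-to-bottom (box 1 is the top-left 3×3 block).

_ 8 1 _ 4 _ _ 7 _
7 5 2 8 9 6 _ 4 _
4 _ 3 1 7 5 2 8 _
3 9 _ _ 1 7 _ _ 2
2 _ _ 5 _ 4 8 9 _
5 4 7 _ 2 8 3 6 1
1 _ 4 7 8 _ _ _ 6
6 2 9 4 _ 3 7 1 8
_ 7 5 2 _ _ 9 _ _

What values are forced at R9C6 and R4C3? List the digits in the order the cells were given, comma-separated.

For R9C6:
  Row 9 already contains {2, 5, 7, 9}.
  Column 6 already contains {3, 4, 5, 6, 7, 8}.
  Its 3×3 block (box 8) already contains {2, 3, 4, 7, 8}.
  The only value from 1–9 not eliminated is 1, so R9C6 = 1.
For R4C3:
  Consider where 8 can go in row 4.
  R4C4 is out (column 4 already has a 8).
  R4C7 is out (column 7 already has a 8).
  R4C8 is out (column 8 already has a 8).
  So the only cell in row 4 that can hold 8 is R4C3.
  So R4C3 = 8.

1,8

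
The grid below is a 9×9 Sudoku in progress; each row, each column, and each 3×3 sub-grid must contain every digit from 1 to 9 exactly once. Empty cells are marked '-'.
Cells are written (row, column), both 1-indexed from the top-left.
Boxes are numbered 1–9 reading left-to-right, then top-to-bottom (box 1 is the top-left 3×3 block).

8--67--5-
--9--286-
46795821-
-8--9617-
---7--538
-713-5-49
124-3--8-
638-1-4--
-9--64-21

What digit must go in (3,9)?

Row 3 already contains {1, 2, 4, 5, 6, 7, 8, 9}.
Column 9 already contains {1, 8, 9}.
Its 3×3 block (box 3) already contains {1, 2, 5, 6, 8}.
The only value from 1–9 not eliminated is 3, so (3,9) = 3.

3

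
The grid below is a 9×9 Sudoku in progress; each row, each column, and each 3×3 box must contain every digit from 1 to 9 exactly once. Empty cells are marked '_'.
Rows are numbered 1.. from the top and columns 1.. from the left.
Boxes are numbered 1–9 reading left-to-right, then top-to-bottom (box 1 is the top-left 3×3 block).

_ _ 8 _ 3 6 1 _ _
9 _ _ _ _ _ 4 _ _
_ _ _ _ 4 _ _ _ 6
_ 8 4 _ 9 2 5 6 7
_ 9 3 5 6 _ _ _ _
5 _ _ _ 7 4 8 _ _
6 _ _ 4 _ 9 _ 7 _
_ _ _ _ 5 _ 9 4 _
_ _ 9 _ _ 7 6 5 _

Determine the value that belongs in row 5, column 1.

7

Cell row 5, column 1 itself could take any of {1, 2, 7} by direct elimination.
Consider where 7 can go in row 5.
row 5, column 6 is out (column 6 already has a 7).
row 5, column 7 is out (box 6 already has a 7).
row 5, column 8 is out (column 8 already has a 7).
row 5, column 9 is out (column 9 already has a 7).
So the only cell in row 5 that can hold 7 is row 5, column 1.
Therefore row 5, column 1 = 7.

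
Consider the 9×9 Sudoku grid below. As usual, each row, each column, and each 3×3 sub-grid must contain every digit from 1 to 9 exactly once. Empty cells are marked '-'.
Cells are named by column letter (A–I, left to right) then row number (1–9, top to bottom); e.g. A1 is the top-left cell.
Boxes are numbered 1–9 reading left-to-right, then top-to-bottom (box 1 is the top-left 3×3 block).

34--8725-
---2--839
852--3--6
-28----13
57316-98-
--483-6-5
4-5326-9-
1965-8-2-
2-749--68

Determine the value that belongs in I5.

Cell I5 itself could take any of {2, 4} by direct elimination.
Consider where 2 can go in column I.
I1 is out (row 1 already has a 2).
I7 is out (row 7 already has a 2).
I8 is out (row 8 already has a 2).
So the only cell in column I that can hold 2 is I5.
Therefore I5 = 2.

2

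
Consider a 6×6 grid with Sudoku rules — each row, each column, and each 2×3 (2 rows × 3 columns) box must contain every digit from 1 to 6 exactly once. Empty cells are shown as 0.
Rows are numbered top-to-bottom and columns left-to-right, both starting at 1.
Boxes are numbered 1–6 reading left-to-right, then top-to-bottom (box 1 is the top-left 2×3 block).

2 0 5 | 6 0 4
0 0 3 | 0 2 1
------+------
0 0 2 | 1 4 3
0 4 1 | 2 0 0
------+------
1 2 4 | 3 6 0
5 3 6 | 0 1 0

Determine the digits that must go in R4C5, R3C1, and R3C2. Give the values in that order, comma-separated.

For R4C5:
  Row 4 already contains {1, 2, 4}.
  Column 5 already contains {1, 2, 4, 6}.
  Its 2×3 block (box 4) already contains {1, 2, 3, 4}.
  The only value from 1–6 not eliminated is 5, so R4C5 = 5.
For R3C1:
  Row 3 already contains {1, 2, 3, 4}.
  Column 1 already contains {1, 2, 5}.
  Its 2×3 block (box 3) already contains {1, 2, 4}.
  The only value from 1–6 not eliminated is 6, so R3C1 = 6.
For R3C2:
  Consider where 5 can go in box 3.
  R3C1 is out (column 1 already has a 5).
  R4C1 is out (column 1 already has a 5).
  So the only cell in box 3 that can hold 5 is R3C2.
  So R3C2 = 5.

5,6,5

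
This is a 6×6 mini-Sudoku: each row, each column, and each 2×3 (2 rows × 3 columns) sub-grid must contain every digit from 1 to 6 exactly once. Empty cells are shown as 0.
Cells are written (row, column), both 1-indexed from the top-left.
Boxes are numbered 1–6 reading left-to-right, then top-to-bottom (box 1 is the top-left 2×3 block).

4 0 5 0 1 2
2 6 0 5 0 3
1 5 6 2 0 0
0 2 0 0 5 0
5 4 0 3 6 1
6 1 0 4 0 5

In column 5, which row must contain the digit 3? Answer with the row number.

Consider where 3 can go in column 5.
(2,5) is out (row 2 already has a 3).
(6,5) is out (box 6 already has a 3).
So the only cell in column 5 that can hold 3 is (3,5).
That is row 3.

3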